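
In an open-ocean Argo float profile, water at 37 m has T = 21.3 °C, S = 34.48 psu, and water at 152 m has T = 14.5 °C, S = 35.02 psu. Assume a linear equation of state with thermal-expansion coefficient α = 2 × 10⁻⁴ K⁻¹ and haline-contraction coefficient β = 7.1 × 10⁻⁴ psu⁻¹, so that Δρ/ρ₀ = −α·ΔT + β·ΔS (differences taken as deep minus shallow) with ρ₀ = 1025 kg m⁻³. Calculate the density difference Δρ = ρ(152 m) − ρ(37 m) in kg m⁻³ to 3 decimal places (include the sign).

+1.787 kg m⁻³

ΔT = -6.8 K, ΔS = +0.54 psu (deep − shallow).
Δρ/ρ₀ = −(2 × 10⁻⁴)(-6.8) + (7.1 × 10⁻⁴)(+0.54) = 1.7434 × 10⁻³.
Δρ = 1025 × (1.7434 × 10⁻³) = +1.787 kg m⁻³.
Positive Δρ: denser below, stable.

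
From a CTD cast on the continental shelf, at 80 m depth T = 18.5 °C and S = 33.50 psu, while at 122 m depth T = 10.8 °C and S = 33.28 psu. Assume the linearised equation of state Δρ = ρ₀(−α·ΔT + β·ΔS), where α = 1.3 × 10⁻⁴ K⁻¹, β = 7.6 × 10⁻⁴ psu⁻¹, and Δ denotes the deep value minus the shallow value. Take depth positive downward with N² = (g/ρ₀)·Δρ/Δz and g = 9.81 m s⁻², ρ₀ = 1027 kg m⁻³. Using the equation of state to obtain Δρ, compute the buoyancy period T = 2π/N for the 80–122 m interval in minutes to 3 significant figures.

ΔT = -7.7 K, ΔS = -0.22 psu (deep − shallow).
Δρ/ρ₀ = −αΔT + βΔS = 1.001 × 10⁻³ − 1.672 × 10⁻⁴ = 8.338 × 10⁻⁴, so Δρ ≈ 0.8563 kg m⁻³.
N² = (g/ρ₀)·Δρ/Δz = g·(Δρ/ρ₀)/Δz = 9.81 × 8.338 × 10⁻⁴ / 42 = 1.9475 × 10⁻⁴ s⁻².
N = √(1.9475 × 10⁻⁴) = 0.013955 rad s⁻¹ → T = 2π/N = 450.25 s = 7.5042 min ≈ 7.50 min.

7.50 min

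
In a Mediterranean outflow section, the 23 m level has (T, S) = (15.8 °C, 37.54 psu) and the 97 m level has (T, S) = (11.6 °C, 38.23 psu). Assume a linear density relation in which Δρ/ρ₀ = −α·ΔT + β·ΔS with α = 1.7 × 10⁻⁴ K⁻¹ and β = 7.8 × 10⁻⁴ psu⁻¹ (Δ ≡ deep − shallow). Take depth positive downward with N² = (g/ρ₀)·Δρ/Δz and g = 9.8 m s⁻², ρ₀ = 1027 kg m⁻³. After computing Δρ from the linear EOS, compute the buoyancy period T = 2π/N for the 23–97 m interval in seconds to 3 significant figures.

488 s

ΔT = -4.2 K, ΔS = +0.69 psu (deep − shallow).
Δρ/ρ₀ = −αΔT + βΔS = 7.14 × 10⁻⁴ + 5.382 × 10⁻⁴ = 1.2522 × 10⁻³, so Δρ ≈ 1.286 kg m⁻³.
N² = (g/ρ₀)·Δρ/Δz = g·(Δρ/ρ₀)/Δz = 9.8 × 1.2522 × 10⁻³ / 74 = 1.6583 × 10⁻⁴ s⁻².
N = √(1.6583 × 10⁻⁴) = 0.012877 rad s⁻¹ → T = 2π/N = 487.94 s ≈ 488 s.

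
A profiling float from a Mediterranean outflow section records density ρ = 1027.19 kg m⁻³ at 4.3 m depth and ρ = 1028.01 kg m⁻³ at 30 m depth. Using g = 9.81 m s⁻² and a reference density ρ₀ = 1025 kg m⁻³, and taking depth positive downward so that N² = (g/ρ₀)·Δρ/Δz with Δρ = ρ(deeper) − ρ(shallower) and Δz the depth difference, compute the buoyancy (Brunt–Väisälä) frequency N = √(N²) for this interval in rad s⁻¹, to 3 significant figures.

Δρ = 1028.01 − 1027.19 = 0.82 kg m⁻³ over Δz = 30 − 4.3 = 25.7 m.
N² = (9.81/1025) × (0.82/25.7) = 3.0537 × 10⁻⁴ s⁻².
N = √(3.0537 × 10⁻⁴) = 0.017475 rad s⁻¹ ≈ 0.0175 rad s⁻¹.

0.0175 rad s⁻¹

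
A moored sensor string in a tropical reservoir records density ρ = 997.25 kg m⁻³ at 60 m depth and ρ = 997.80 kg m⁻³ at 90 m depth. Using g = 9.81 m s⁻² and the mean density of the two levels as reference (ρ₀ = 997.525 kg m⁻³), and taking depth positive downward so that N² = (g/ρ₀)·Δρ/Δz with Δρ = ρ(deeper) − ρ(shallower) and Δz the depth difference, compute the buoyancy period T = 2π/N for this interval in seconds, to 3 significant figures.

468 s

Δρ = 997.80 − 997.25 = 0.55 kg m⁻³ over Δz = 90 − 60 = 30 m.
N² = (9.81/997.525) × (0.55/30) = 1.8030 × 10⁻⁴ s⁻².
N = √(1.8030 × 10⁻⁴) = 0.013428 rad s⁻¹, so T = 2π/N = 467.92 s ≈ 468 s.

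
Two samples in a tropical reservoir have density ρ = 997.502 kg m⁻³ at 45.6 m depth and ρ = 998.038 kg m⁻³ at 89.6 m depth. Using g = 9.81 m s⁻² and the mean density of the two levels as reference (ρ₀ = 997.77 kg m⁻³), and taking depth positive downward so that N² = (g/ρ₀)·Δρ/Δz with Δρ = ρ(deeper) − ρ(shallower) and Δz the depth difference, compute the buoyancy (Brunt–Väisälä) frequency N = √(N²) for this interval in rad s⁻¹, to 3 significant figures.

Δρ = 998.038 − 997.502 = 0.536 kg m⁻³ over Δz = 89.6 − 45.6 = 44 m.
N² = (9.81/997.77) × (0.536/44) = 1.1977 × 10⁻⁴ s⁻².
N = √(1.1977 × 10⁻⁴) = 0.010944 rad s⁻¹ ≈ 0.0109 rad s⁻¹.

0.0109 rad s⁻¹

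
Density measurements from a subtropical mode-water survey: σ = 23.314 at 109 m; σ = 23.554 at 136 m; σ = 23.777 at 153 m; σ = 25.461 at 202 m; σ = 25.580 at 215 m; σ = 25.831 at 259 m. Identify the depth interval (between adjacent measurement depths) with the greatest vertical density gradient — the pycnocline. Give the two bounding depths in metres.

153–202 m

Compute the density gradient over each adjacent pair:
  109–136 m: Δρ/Δz = 0.240/27 = 8.9 × 10⁻³ kg m⁻⁴
  136–153 m: Δρ/Δz = 0.223/17 = 0.013 kg m⁻⁴
  153–202 m: Δρ/Δz = 1.684/49 = 0.034 kg m⁻⁴
  202–215 m: Δρ/Δz = 0.119/13 = 9.2 × 10⁻³ kg m⁻⁴
  215–259 m: Δρ/Δz = 0.251/44 = 5.7 × 10⁻³ kg m⁻⁴
The largest gradient is in the 153–202 m interval — the pycnocline.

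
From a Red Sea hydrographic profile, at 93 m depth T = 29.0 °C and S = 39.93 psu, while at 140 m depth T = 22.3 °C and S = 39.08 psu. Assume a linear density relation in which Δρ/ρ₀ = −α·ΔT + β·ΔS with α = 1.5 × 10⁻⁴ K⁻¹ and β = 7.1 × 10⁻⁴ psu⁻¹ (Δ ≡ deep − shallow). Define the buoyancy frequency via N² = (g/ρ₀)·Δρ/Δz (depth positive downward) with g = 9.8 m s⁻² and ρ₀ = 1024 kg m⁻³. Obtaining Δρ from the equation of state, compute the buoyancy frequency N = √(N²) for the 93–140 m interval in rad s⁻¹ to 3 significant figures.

9.15 × 10⁻³ rad s⁻¹

ΔT = -6.7 K, ΔS = -0.85 psu (deep − shallow).
Δρ/ρ₀ = −αΔT + βΔS = 1.005 × 10⁻³ − 6.035 × 10⁻⁴ = 4.015 × 10⁻⁴, so Δρ ≈ 0.4111 kg m⁻³.
N² = (g/ρ₀)·Δρ/Δz = g·(Δρ/ρ₀)/Δz = 9.8 × 4.015 × 10⁻⁴ / 47 = 8.3717 × 10⁻⁵ s⁻².
N = √(8.3717 × 10⁻⁵) = 9.1497 × 10⁻³ rad s⁻¹ ≈ 9.15 × 10⁻³ rad s⁻¹.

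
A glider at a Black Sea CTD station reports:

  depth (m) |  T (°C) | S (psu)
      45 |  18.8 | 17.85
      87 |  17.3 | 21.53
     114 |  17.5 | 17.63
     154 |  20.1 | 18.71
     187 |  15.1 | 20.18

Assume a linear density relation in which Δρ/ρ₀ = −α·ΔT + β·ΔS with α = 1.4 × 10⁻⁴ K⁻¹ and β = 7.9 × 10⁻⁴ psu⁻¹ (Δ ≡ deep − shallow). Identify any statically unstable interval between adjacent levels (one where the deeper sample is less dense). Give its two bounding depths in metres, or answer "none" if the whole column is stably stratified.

87–114 m

Evaluate Δρ/ρ₀ = −αΔT + βΔS across each adjacent pair:
  45–87 m: −αΔT+βΔS = −(1.4 × 10⁻⁴)(-1.5)+(7.9 × 10⁻⁴)(+3.68) = 3.1 × 10⁻³ → stable
  87–114 m: −αΔT+βΔS = −(1.4 × 10⁻⁴)(+0.2)+(7.9 × 10⁻⁴)(-3.90) = -3.1 × 10⁻³ → UNSTABLE
  114–154 m: −αΔT+βΔS = −(1.4 × 10⁻⁴)(+2.6)+(7.9 × 10⁻⁴)(+1.08) = 4.9 × 10⁻⁴ → stable
  154–187 m: −αΔT+βΔS = −(1.4 × 10⁻⁴)(-5.0)+(7.9 × 10⁻⁴)(+1.47) = 1.9 × 10⁻³ → stable
The 87–114 m interval has Δρ < 0: lighter water underlies denser water.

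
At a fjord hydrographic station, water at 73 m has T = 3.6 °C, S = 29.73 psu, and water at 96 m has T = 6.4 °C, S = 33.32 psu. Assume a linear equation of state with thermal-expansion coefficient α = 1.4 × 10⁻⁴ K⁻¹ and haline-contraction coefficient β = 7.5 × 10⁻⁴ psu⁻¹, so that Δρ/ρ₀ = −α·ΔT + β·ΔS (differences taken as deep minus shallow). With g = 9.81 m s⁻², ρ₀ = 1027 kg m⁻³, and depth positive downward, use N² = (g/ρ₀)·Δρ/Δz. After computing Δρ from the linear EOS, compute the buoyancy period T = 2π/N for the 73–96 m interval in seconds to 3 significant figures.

ΔT = +2.8 K, ΔS = +3.59 psu (deep − shallow).
Δρ/ρ₀ = −αΔT + βΔS = -3.92 × 10⁻⁴ + 2.6925 × 10⁻³ = 2.3005 × 10⁻³, so Δρ ≈ 2.363 kg m⁻³.
N² = (g/ρ₀)·Δρ/Δz = g·(Δρ/ρ₀)/Δz = 9.81 × 2.3005 × 10⁻³ / 23 = 9.8121 × 10⁻⁴ s⁻².
N = √(9.8121 × 10⁻⁴) = 0.031324 rad s⁻¹ → T = 2π/N = 200.59 s ≈ 201 s.

201 s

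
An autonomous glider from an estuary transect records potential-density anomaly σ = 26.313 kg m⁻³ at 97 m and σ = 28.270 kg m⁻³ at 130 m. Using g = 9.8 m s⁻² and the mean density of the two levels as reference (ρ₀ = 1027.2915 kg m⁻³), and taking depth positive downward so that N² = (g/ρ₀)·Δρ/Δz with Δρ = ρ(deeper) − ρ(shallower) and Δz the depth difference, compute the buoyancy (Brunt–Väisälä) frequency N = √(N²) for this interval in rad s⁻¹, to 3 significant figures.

0.0238 rad s⁻¹

Δρ = 1028.270 − 1026.313 = 1.957 kg m⁻³ over Δz = 130 − 97 = 33 m.
N² = (9.8/1027.2915) × (1.957/33) = 5.6573 × 10⁻⁴ s⁻².
N = √(5.6573 × 10⁻⁴) = 0.023785 rad s⁻¹ ≈ 0.0238 rad s⁻¹.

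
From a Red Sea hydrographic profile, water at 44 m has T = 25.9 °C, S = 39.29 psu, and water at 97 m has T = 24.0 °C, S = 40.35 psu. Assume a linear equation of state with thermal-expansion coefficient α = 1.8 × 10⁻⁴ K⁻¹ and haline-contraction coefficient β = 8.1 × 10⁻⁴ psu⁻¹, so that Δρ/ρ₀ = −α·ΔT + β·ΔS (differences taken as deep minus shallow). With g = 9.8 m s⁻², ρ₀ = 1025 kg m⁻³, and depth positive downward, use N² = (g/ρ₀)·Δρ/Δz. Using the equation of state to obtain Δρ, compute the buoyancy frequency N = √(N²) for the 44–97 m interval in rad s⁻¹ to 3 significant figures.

ΔT = -1.9 K, ΔS = +1.06 psu (deep − shallow).
Δρ/ρ₀ = −αΔT + βΔS = 3.42 × 10⁻⁴ + 8.586 × 10⁻⁴ = 1.2006 × 10⁻³, so Δρ ≈ 1.231 kg m⁻³.
N² = (g/ρ₀)·Δρ/Δz = g·(Δρ/ρ₀)/Δz = 9.8 × 1.2006 × 10⁻³ / 53 = 2.2200 × 10⁻⁴ s⁻².
N = √(2.2200 × 10⁻⁴) = 0.014900 rad s⁻¹ ≈ 0.0149 rad s⁻¹.

0.0149 rad s⁻¹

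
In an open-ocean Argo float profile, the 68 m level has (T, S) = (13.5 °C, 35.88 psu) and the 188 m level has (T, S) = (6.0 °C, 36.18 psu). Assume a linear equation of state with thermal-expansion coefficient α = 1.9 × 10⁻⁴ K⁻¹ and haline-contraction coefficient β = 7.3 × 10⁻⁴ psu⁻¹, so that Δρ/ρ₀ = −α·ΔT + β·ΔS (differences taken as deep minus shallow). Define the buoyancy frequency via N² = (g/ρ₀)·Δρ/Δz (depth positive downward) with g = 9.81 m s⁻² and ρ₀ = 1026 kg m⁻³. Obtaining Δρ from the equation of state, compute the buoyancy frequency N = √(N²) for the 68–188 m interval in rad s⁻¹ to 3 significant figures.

0.0116 rad s⁻¹

ΔT = -7.5 K, ΔS = +0.30 psu (deep − shallow).
Δρ/ρ₀ = −αΔT + βΔS = 1.425 × 10⁻³ + 2.19 × 10⁻⁴ = 1.644 × 10⁻³, so Δρ ≈ 1.687 kg m⁻³.
N² = (g/ρ₀)·Δρ/Δz = g·(Δρ/ρ₀)/Δz = 9.81 × 1.644 × 10⁻³ / 120 = 1.3440 × 10⁻⁴ s⁻².
N = √(1.3440 × 10⁻⁴) = 0.011593 rad s⁻¹ ≈ 0.0116 rad s⁻¹.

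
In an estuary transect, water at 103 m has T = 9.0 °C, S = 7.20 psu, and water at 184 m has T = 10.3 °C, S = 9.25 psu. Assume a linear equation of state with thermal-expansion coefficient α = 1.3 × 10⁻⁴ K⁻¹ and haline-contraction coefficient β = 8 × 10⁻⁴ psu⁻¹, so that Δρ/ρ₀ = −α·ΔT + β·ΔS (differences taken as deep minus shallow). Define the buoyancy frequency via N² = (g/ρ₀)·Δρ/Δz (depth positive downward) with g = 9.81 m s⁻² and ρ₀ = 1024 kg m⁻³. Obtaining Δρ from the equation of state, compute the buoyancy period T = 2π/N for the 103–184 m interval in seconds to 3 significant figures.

ΔT = +1.3 K, ΔS = +2.05 psu (deep − shallow).
Δρ/ρ₀ = −αΔT + βΔS = -1.69 × 10⁻⁴ + 1.64 × 10⁻³ = 1.471 × 10⁻³, so Δρ ≈ 1.506 kg m⁻³.
N² = (g/ρ₀)·Δρ/Δz = g·(Δρ/ρ₀)/Δz = 9.81 × 1.471 × 10⁻³ / 81 = 1.7815 × 10⁻⁴ s⁻².
N = √(1.7815 × 10⁻⁴) = 0.013347 rad s⁻¹ → T = 2π/N = 470.76 s ≈ 471 s.

471 s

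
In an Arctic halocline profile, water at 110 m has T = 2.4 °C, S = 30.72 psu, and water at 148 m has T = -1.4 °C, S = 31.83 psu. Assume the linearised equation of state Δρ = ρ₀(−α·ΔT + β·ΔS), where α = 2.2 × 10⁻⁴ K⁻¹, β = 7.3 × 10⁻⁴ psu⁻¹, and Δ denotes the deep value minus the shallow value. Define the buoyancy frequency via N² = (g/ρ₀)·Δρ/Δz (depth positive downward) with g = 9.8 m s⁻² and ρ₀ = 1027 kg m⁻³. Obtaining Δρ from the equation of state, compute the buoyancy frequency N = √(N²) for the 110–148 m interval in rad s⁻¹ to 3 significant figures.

0.0206 rad s⁻¹

ΔT = -3.8 K, ΔS = +1.11 psu (deep − shallow).
Δρ/ρ₀ = −αΔT + βΔS = 8.36 × 10⁻⁴ + 8.103 × 10⁻⁴ = 1.6463 × 10⁻³, so Δρ ≈ 1.691 kg m⁻³.
N² = (g/ρ₀)·Δρ/Δz = g·(Δρ/ρ₀)/Δz = 9.8 × 1.6463 × 10⁻³ / 38 = 4.2457 × 10⁻⁴ s⁻².
N = √(4.2457 × 10⁻⁴) = 0.020605 rad s⁻¹ ≈ 0.0206 rad s⁻¹.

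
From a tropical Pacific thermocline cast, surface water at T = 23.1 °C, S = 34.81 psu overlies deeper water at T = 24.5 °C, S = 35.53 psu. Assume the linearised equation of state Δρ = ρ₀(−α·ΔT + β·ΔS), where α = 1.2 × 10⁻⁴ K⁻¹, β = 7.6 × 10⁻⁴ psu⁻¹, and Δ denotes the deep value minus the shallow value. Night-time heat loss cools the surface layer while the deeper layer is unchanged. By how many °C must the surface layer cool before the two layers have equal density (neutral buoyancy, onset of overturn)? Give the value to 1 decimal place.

3.2 °C

Neutral buoyancy requires Δρ = 0, i.e. −α(T_deep − T_surf′) + β(S_deep − S_surf) = 0.
T_surf′ = T_deep − (β/α)·ΔS = 24.5 − (7.6 × 10⁻⁴/1.2 × 10⁻⁴)·(+0.72) = 19.940 °C.
Cooling required: 23.1 − (19.940) = 3.160 °C.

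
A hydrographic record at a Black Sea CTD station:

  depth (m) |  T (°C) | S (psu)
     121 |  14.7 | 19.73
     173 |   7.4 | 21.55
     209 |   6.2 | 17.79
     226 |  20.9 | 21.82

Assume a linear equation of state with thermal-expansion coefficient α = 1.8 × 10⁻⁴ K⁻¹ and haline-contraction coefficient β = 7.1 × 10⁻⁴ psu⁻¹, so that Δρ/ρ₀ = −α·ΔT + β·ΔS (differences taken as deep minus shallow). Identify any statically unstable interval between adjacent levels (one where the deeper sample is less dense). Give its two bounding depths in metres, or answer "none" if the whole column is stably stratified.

173–209 m

Evaluate Δρ/ρ₀ = −αΔT + βΔS across each adjacent pair:
  121–173 m: −αΔT+βΔS = −(1.8 × 10⁻⁴)(-7.3)+(7.1 × 10⁻⁴)(+1.82) = 2.6 × 10⁻³ → stable
  173–209 m: −αΔT+βΔS = −(1.8 × 10⁻⁴)(-1.2)+(7.1 × 10⁻⁴)(-3.76) = -2.5 × 10⁻³ → UNSTABLE
  209–226 m: −αΔT+βΔS = −(1.8 × 10⁻⁴)(+14.7)+(7.1 × 10⁻⁴)(+4.03) = 2.2 × 10⁻⁴ → stable
The 173–209 m interval has Δρ < 0: lighter water underlies denser water.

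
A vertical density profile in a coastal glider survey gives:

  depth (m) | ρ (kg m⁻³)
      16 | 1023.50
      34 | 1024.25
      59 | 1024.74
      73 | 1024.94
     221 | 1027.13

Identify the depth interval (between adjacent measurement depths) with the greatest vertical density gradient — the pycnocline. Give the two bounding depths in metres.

16–34 m

Compute the density gradient over each adjacent pair:
  16–34 m: Δρ/Δz = 0.75/18 = 0.042 kg m⁻⁴
  34–59 m: Δρ/Δz = 0.49/25 = 0.020 kg m⁻⁴
  59–73 m: Δρ/Δz = 0.20/14 = 0.014 kg m⁻⁴
  73–221 m: Δρ/Δz = 2.19/148 = 0.015 kg m⁻⁴
The largest gradient is in the 16–34 m interval — the pycnocline.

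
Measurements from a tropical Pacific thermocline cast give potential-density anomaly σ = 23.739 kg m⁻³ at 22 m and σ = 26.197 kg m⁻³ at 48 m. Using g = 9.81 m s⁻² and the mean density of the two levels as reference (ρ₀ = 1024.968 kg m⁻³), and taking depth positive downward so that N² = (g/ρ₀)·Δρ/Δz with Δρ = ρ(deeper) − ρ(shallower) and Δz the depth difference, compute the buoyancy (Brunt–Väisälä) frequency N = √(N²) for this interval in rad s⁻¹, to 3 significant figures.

0.0301 rad s⁻¹

Δρ = 1026.197 − 1023.739 = 2.458 kg m⁻³ over Δz = 48 − 22 = 26 m.
N² = (9.81/1024.968) × (2.458/26) = 9.0483 × 10⁻⁴ s⁻².
N = √(9.0483 × 10⁻⁴) = 0.030080 rad s⁻¹ ≈ 0.0301 rad s⁻¹.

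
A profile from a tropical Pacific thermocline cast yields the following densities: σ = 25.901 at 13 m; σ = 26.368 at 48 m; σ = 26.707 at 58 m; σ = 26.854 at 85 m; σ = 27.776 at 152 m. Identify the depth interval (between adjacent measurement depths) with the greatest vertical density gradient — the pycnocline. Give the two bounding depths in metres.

48–58 m

Compute the density gradient over each adjacent pair:
  13–48 m: Δρ/Δz = 0.467/35 = 0.013 kg m⁻⁴
  48–58 m: Δρ/Δz = 0.339/10 = 0.034 kg m⁻⁴
  58–85 m: Δρ/Δz = 0.147/27 = 5.4 × 10⁻³ kg m⁻⁴
  85–152 m: Δρ/Δz = 0.922/67 = 0.014 kg m⁻⁴
The largest gradient is in the 48–58 m interval — the pycnocline.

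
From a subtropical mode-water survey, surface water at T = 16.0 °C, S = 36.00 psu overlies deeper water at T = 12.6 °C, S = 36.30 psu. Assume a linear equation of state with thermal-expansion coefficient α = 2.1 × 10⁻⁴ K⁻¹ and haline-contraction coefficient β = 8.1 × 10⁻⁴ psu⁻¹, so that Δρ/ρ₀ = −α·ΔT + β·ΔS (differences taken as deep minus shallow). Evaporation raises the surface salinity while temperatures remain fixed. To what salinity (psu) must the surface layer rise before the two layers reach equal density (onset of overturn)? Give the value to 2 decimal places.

37.18 psu

Neutral buoyancy requires −α(T_deep − T_surf) + β(S_deep − S_surf′) = 0.
S_surf′ = S_deep − (α/β)·ΔT = 36.30 − (2.1 × 10⁻⁴/8.1 × 10⁻⁴)·(-3.4) = 37.1815 psu.
Increase required: 37.1815 − 36.00 = 1.1815 psu.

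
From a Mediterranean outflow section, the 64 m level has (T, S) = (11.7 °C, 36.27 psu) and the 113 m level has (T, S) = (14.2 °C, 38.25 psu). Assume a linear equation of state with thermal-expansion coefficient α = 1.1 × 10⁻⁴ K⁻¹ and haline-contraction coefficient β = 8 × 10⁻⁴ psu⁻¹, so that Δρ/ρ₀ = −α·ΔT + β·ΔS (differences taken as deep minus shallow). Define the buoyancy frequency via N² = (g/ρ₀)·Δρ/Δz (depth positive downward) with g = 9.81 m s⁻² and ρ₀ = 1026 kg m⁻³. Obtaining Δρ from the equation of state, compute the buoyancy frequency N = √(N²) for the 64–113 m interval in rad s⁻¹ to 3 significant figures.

ΔT = +2.5 K, ΔS = +1.98 psu (deep − shallow).
Δρ/ρ₀ = −αΔT + βΔS = -2.75 × 10⁻⁴ + 1.584 × 10⁻³ = 1.309 × 10⁻³, so Δρ ≈ 1.343 kg m⁻³.
N² = (g/ρ₀)·Δρ/Δz = g·(Δρ/ρ₀)/Δz = 9.81 × 1.309 × 10⁻³ / 49 = 2.6207 × 10⁻⁴ s⁻².
N = √(2.6207 × 10⁻⁴) = 0.016189 rad s⁻¹ ≈ 0.0162 rad s⁻¹.

0.0162 rad s⁻¹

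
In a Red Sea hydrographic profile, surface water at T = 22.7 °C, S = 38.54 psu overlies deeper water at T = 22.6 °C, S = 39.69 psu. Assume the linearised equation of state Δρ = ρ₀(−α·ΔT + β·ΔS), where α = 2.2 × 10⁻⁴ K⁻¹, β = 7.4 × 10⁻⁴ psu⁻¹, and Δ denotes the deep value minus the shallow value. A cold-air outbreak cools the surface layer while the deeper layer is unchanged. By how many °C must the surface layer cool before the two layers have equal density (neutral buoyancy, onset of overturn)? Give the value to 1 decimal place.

4.0 °C

Neutral buoyancy requires Δρ = 0, i.e. −α(T_deep − T_surf′) + β(S_deep − S_surf) = 0.
T_surf′ = T_deep − (β/α)·ΔS = 22.6 − (7.4 × 10⁻⁴/2.2 × 10⁻⁴)·(+1.15) = 18.732 °C.
Cooling required: 22.7 − (18.732) = 3.968 °C.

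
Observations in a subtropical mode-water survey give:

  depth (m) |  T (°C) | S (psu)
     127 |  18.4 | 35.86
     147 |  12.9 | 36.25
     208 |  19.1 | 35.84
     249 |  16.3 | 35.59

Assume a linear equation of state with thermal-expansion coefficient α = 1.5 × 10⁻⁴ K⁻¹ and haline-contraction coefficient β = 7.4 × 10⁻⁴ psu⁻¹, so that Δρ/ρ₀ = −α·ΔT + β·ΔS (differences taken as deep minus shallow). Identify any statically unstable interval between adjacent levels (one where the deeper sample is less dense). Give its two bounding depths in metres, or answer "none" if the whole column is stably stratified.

Evaluate Δρ/ρ₀ = −αΔT + βΔS across each adjacent pair:
  127–147 m: −αΔT+βΔS = −(1.5 × 10⁻⁴)(-5.5)+(7.4 × 10⁻⁴)(+0.39) = 1.1 × 10⁻³ → stable
  147–208 m: −αΔT+βΔS = −(1.5 × 10⁻⁴)(+6.2)+(7.4 × 10⁻⁴)(-0.41) = -1.2 × 10⁻³ → UNSTABLE
  208–249 m: −αΔT+βΔS = −(1.5 × 10⁻⁴)(-2.8)+(7.4 × 10⁻⁴)(-0.25) = 2.3 × 10⁻⁴ → stable
The 147–208 m interval has Δρ < 0: lighter water underlies denser water.

147–208 m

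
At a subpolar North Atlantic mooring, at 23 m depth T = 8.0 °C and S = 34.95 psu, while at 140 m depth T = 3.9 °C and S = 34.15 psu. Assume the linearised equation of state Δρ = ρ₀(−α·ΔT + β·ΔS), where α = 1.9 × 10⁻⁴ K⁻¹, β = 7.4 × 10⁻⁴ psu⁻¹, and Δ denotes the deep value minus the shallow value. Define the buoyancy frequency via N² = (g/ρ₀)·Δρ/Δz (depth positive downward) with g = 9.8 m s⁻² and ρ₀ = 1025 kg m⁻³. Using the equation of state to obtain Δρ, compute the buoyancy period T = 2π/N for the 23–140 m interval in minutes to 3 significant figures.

26.5 min

ΔT = -4.1 K, ΔS = -0.80 psu (deep − shallow).
Δρ/ρ₀ = −αΔT + βΔS = 7.79 × 10⁻⁴ − 5.92 × 10⁻⁴ = 1.87 × 10⁻⁴, so Δρ ≈ 0.1917 kg m⁻³.
N² = (g/ρ₀)·Δρ/Δz = g·(Δρ/ρ₀)/Δz = 9.8 × 1.87 × 10⁻⁴ / 117 = 1.5663 × 10⁻⁵ s⁻².
N = √(1.5663 × 10⁻⁵) = 3.9577 × 10⁻³ rad s⁻¹ → T = 2π/N = 1.5876 × 10³ s = 26.460 min ≈ 26.5 min.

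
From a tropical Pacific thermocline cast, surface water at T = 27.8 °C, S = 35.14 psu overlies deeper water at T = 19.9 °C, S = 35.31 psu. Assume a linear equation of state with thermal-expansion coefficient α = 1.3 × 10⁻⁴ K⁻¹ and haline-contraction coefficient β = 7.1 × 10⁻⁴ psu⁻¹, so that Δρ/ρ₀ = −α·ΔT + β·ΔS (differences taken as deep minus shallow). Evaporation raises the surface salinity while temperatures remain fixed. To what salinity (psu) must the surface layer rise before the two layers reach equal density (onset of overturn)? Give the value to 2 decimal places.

36.76 psu

Neutral buoyancy requires −α(T_deep − T_surf) + β(S_deep − S_surf′) = 0.
S_surf′ = S_deep − (α/β)·ΔT = 35.31 − (1.3 × 10⁻⁴/7.1 × 10⁻⁴)·(-7.9) = 36.7565 psu.
Increase required: 36.7565 − 35.14 = 1.6165 psu.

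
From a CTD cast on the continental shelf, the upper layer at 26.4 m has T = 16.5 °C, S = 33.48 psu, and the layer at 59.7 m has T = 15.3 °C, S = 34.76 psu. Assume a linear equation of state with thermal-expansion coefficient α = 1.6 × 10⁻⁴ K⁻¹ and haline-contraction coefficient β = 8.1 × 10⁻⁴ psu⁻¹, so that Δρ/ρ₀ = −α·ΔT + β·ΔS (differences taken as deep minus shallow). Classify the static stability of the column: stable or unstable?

ΔT = 15.3 − 16.5 = -1.2 K and ΔS = 34.76 − 33.48 = +1.28 psu (deep − shallow).
−αΔT = 1.92 × 10⁻⁴; βΔS = 1.0368 × 10⁻³; sum Δρ/ρ₀ = 1.2288 × 10⁻³.
Δρ/ρ₀ > 0, so Δρ > 0: deeper water is denser → statically stable.

stable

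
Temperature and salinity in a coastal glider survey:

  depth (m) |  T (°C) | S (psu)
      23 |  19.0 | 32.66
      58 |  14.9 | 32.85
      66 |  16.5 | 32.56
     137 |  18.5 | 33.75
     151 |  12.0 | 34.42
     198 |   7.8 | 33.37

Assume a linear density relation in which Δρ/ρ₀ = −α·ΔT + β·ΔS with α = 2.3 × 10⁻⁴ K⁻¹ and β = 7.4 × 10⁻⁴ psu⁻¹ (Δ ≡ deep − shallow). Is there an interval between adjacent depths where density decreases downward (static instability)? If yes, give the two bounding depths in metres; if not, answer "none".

Evaluate Δρ/ρ₀ = −αΔT + βΔS across each adjacent pair:
  23–58 m: −αΔT+βΔS = −(2.3 × 10⁻⁴)(-4.1)+(7.4 × 10⁻⁴)(+0.19) = 1.1 × 10⁻³ → stable
  58–66 m: −αΔT+βΔS = −(2.3 × 10⁻⁴)(+1.6)+(7.4 × 10⁻⁴)(-0.29) = -5.8 × 10⁻⁴ → UNSTABLE
  66–137 m: −αΔT+βΔS = −(2.3 × 10⁻⁴)(+2.0)+(7.4 × 10⁻⁴)(+1.19) = 4.2 × 10⁻⁴ → stable
  137–151 m: −αΔT+βΔS = −(2.3 × 10⁻⁴)(-6.5)+(7.4 × 10⁻⁴)(+0.67) = 2.0 × 10⁻³ → stable
  151–198 m: −αΔT+βΔS = −(2.3 × 10⁻⁴)(-4.2)+(7.4 × 10⁻⁴)(-1.05) = 1.9 × 10⁻⁴ → stable
The 58–66 m interval has Δρ < 0: lighter water underlies denser water.

58–66 m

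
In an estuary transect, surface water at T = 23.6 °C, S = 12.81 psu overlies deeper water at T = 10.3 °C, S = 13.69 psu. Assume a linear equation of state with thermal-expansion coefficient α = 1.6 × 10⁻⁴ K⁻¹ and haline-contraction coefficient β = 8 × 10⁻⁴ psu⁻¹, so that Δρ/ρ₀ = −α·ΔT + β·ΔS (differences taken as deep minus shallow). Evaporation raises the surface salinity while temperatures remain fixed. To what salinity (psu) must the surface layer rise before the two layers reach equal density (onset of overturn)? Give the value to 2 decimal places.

16.35 psu

Neutral buoyancy requires −α(T_deep − T_surf) + β(S_deep − S_surf′) = 0.
S_surf′ = S_deep − (α/β)·ΔT = 13.69 − (1.6 × 10⁻⁴/8 × 10⁻⁴)·(-13.3) = 16.3500 psu.
Increase required: 16.3500 − 12.81 = 3.5400 psu.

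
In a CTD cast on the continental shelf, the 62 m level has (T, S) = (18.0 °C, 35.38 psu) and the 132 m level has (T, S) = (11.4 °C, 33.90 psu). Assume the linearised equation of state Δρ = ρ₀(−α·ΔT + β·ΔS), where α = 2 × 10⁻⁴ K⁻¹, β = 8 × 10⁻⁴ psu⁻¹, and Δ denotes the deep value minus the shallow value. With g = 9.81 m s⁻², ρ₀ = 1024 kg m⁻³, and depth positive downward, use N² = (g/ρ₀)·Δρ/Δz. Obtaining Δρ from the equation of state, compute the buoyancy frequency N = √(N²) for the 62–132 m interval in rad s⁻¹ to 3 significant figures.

ΔT = -6.6 K, ΔS = -1.48 psu (deep − shallow).
Δρ/ρ₀ = −αΔT + βΔS = 1.32 × 10⁻³ − 1.184 × 10⁻³ = 1.36 × 10⁻⁴, so Δρ ≈ 0.1393 kg m⁻³.
N² = (g/ρ₀)·Δρ/Δz = g·(Δρ/ρ₀)/Δz = 9.81 × 1.36 × 10⁻⁴ / 70 = 1.9059 × 10⁻⁵ s⁻².
N = √(1.9059 × 10⁻⁵) = 4.3657 × 10⁻³ rad s⁻¹ ≈ 4.37 × 10⁻³ rad s⁻¹.

4.37 × 10⁻³ rad s⁻¹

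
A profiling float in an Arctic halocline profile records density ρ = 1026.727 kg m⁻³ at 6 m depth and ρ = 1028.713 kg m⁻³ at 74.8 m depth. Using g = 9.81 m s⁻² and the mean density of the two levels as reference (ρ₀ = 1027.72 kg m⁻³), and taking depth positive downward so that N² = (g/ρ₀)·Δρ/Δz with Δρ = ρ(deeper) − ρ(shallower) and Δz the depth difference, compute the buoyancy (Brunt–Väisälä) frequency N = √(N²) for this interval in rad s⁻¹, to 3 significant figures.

Δρ = 1028.713 − 1026.727 = 1.986 kg m⁻³ over Δz = 74.8 − 6 = 68.8 m.
N² = (9.81/1027.72) × (1.986/68.8) = 2.7554 × 10⁻⁴ s⁻².
N = √(2.7554 × 10⁻⁴) = 0.016599 rad s⁻¹ ≈ 0.0166 rad s⁻¹.
Since Δρ > 0 the layer is stably stratified.

0.0166 rad s⁻¹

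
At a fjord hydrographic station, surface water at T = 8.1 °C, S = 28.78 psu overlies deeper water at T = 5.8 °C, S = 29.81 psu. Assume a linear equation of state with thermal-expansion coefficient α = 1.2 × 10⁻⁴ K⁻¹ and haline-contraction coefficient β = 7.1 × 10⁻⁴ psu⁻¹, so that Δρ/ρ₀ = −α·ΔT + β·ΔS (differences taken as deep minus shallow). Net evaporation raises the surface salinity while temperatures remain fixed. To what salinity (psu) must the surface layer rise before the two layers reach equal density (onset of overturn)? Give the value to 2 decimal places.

30.20 psu

Neutral buoyancy requires −α(T_deep − T_surf) + β(S_deep − S_surf′) = 0.
S_surf′ = S_deep − (α/β)·ΔT = 29.81 − (1.2 × 10⁻⁴/7.1 × 10⁻⁴)·(-2.3) = 30.1987 psu.
Increase required: 30.1987 − 28.78 = 1.4187 psu.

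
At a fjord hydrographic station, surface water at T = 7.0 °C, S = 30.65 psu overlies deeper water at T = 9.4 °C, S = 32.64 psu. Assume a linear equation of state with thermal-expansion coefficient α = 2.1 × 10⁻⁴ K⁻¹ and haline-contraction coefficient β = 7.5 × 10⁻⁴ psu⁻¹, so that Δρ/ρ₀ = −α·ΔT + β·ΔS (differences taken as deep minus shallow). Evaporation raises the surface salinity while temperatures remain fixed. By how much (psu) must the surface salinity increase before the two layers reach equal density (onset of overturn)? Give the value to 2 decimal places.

1.32 psu

Neutral buoyancy requires −α(T_deep − T_surf) + β(S_deep − S_surf′) = 0.
S_surf′ = S_deep − (α/β)·ΔT = 32.64 − (2.1 × 10⁻⁴/7.5 × 10⁻⁴)·(+2.4) = 31.9680 psu.
Increase required: 31.9680 − 30.65 = 1.3180 psu.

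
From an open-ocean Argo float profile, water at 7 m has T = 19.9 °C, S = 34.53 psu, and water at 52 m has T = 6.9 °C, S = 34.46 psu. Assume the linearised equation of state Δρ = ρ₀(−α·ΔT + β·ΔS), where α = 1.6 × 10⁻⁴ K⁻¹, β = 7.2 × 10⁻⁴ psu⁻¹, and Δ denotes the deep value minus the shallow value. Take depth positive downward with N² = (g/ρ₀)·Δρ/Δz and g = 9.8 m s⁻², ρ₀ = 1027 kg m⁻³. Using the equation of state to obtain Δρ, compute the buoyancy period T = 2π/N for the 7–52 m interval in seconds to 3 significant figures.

ΔT = -13.0 K, ΔS = -0.07 psu (deep − shallow).
Δρ/ρ₀ = −αΔT + βΔS = 2.08 × 10⁻³ − 5.04 × 10⁻⁵ = 2.0296 × 10⁻³, so Δρ ≈ 2.084 kg m⁻³.
N² = (g/ρ₀)·Δρ/Δz = g·(Δρ/ρ₀)/Δz = 9.8 × 2.0296 × 10⁻³ / 45 = 4.4200 × 10⁻⁴ s⁻².
N = √(4.4200 × 10⁻⁴) = 0.021024 rad s⁻¹ → T = 2π/N = 298.86 s ≈ 299 s.

299 s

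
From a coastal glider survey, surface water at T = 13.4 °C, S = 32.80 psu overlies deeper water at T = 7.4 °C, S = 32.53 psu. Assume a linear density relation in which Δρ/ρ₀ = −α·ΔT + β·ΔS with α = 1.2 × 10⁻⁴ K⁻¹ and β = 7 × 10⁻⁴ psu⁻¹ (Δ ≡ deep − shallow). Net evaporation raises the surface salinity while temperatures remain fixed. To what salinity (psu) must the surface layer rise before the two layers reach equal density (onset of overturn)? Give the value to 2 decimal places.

33.56 psu

Neutral buoyancy requires −α(T_deep − T_surf) + β(S_deep − S_surf′) = 0.
S_surf′ = S_deep − (α/β)·ΔT = 32.53 − (1.2 × 10⁻⁴/7 × 10⁻⁴)·(-6.0) = 33.5586 psu.
Increase required: 33.5586 − 32.80 = 0.7586 psu.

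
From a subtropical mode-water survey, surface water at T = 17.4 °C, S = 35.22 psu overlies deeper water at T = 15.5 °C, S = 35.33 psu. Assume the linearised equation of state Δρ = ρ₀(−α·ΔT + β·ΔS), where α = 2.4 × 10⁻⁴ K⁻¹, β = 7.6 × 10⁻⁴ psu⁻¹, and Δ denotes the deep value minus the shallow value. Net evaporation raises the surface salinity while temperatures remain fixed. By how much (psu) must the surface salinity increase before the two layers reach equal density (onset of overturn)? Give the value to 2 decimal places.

0.71 psu

Neutral buoyancy requires −α(T_deep − T_surf) + β(S_deep − S_surf′) = 0.
S_surf′ = S_deep − (α/β)·ΔT = 35.33 − (2.4 × 10⁻⁴/7.6 × 10⁻⁴)·(-1.9) = 35.9300 psu.
Increase required: 35.9300 − 35.22 = 0.7100 psu.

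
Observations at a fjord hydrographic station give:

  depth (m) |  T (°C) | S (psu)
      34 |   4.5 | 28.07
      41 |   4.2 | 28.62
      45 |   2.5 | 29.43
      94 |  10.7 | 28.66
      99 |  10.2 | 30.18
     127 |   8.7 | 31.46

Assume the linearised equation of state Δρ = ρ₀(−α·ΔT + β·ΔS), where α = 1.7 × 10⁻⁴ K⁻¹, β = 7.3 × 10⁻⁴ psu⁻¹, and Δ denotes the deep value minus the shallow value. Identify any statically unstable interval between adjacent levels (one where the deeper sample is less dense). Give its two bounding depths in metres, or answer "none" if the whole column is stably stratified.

45–94 m

Evaluate Δρ/ρ₀ = −αΔT + βΔS across each adjacent pair:
  34–41 m: −αΔT+βΔS = −(1.7 × 10⁻⁴)(-0.3)+(7.3 × 10⁻⁴)(+0.55) = 4.5 × 10⁻⁴ → stable
  41–45 m: −αΔT+βΔS = −(1.7 × 10⁻⁴)(-1.7)+(7.3 × 10⁻⁴)(+0.81) = 8.8 × 10⁻⁴ → stable
  45–94 m: −αΔT+βΔS = −(1.7 × 10⁻⁴)(+8.2)+(7.3 × 10⁻⁴)(-0.77) = -2.0 × 10⁻³ → UNSTABLE
  94–99 m: −αΔT+βΔS = −(1.7 × 10⁻⁴)(-0.5)+(7.3 × 10⁻⁴)(+1.52) = 1.2 × 10⁻³ → stable
  99–127 m: −αΔT+βΔS = −(1.7 × 10⁻⁴)(-1.5)+(7.3 × 10⁻⁴)(+1.28) = 1.2 × 10⁻³ → stable
The 45–94 m interval has Δρ < 0: lighter water underlies denser water.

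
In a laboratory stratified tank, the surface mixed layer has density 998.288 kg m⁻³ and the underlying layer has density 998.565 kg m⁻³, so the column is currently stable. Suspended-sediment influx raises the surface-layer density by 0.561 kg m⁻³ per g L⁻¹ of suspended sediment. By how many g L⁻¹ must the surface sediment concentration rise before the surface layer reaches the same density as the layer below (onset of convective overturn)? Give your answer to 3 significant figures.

0.494 g L⁻¹

Density deficit of the surface layer: 998.565 − 998.288 = 0.277 kg m⁻³.
Required change = 0.277 / 0.561 = 0.494 g L⁻¹.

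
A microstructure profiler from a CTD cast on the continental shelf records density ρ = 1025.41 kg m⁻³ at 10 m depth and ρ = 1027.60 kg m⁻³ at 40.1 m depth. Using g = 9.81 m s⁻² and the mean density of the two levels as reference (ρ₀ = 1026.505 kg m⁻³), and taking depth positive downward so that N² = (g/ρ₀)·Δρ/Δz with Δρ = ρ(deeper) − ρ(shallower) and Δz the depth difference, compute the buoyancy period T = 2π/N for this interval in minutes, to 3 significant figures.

3.97 min

Δρ = 1027.60 − 1025.41 = 2.19 kg m⁻³ over Δz = 40.1 − 10 = 30.1 m.
N² = (9.81/1026.505) × (2.19/30.1) = 6.9532 × 10⁻⁴ s⁻².
N = √(6.9532 × 10⁻⁴) = 0.026369 rad s⁻¹, so T = 2π/N = 238.28 s = 3.9713 min ≈ 3.97 min.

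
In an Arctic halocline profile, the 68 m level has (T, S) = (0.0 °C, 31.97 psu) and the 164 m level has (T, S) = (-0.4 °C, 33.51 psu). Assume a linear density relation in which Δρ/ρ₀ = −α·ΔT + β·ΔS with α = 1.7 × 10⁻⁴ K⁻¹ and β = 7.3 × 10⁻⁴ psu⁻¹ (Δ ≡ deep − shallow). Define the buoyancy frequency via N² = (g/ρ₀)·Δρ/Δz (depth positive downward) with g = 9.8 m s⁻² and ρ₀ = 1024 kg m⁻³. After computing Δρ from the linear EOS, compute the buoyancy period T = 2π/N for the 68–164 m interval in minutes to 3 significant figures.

ΔT = -0.4 K, ΔS = +1.54 psu (deep − shallow).
Δρ/ρ₀ = −αΔT + βΔS = 6.80 × 10⁻⁵ + 1.1242 × 10⁻³ = 1.1922 × 10⁻³, so Δρ ≈ 1.221 kg m⁻³.
N² = (g/ρ₀)·Δρ/Δz = g·(Δρ/ρ₀)/Δz = 9.8 × 1.1922 × 10⁻³ / 96 = 1.2170 × 10⁻⁴ s⁻².
N = √(1.2170 × 10⁻⁴) = 0.011032 rad s⁻¹ → T = 2π/N = 569.54 s = 9.4923 min ≈ 9.49 min.

9.49 min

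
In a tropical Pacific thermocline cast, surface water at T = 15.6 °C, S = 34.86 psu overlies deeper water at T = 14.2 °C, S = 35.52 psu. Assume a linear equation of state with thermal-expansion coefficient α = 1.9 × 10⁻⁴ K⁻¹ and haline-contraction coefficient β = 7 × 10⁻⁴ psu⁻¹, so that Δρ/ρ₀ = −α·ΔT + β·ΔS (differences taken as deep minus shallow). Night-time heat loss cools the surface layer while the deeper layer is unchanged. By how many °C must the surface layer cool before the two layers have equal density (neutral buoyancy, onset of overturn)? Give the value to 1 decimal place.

3.8 °C

Neutral buoyancy requires Δρ = 0, i.e. −α(T_deep − T_surf′) + β(S_deep − S_surf) = 0.
T_surf′ = T_deep − (β/α)·ΔS = 14.2 − (7 × 10⁻⁴/1.9 × 10⁻⁴)·(+0.66) = 11.768 °C.
Cooling required: 15.6 − (11.768) = 3.832 °C.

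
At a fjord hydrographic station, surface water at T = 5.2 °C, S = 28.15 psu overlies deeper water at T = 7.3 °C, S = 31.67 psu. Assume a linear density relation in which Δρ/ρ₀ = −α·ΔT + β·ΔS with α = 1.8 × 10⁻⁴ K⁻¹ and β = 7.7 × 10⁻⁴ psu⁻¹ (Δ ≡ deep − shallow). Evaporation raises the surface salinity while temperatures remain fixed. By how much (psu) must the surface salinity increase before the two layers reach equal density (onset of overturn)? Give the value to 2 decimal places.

Neutral buoyancy requires −α(T_deep − T_surf) + β(S_deep − S_surf′) = 0.
S_surf′ = S_deep − (α/β)·ΔT = 31.67 − (1.8 × 10⁻⁴/7.7 × 10⁻⁴)·(+2.1) = 31.1791 psu.
Increase required: 31.1791 − 28.15 = 3.0291 psu.

3.03 psu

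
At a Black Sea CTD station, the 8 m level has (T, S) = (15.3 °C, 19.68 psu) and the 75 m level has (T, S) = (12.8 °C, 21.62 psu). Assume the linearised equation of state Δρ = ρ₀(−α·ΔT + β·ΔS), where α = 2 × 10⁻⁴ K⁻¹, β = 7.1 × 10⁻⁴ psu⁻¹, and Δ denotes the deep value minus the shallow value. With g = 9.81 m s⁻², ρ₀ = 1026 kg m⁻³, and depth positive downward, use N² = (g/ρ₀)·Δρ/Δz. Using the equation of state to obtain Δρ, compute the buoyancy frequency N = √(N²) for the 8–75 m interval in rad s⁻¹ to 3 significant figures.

ΔT = -2.5 K, ΔS = +1.94 psu (deep − shallow).
Δρ/ρ₀ = −αΔT + βΔS = 5.00 × 10⁻⁴ + 1.3774 × 10⁻³ = 1.8774 × 10⁻³, so Δρ ≈ 1.926 kg m⁻³.
N² = (g/ρ₀)·Δρ/Δz = g·(Δρ/ρ₀)/Δz = 9.81 × 1.8774 × 10⁻³ / 67 = 2.7488 × 10⁻⁴ s⁻².
N = √(2.7488 × 10⁻⁴) = 0.016580 rad s⁻¹ ≈ 0.0166 rad s⁻¹.

0.0166 rad s⁻¹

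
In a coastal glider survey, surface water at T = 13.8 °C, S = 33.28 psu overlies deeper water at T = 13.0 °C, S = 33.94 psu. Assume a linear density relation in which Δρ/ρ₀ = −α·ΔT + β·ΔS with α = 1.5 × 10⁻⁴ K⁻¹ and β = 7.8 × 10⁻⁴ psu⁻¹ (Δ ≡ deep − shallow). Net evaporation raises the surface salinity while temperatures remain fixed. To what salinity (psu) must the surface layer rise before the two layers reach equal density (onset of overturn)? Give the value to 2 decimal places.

34.09 psu

Neutral buoyancy requires −α(T_deep − T_surf) + β(S_deep − S_surf′) = 0.
S_surf′ = S_deep − (α/β)·ΔT = 33.94 − (1.5 × 10⁻⁴/7.8 × 10⁻⁴)·(-0.8) = 34.0938 psu.
Increase required: 34.0938 − 33.28 = 0.8138 psu.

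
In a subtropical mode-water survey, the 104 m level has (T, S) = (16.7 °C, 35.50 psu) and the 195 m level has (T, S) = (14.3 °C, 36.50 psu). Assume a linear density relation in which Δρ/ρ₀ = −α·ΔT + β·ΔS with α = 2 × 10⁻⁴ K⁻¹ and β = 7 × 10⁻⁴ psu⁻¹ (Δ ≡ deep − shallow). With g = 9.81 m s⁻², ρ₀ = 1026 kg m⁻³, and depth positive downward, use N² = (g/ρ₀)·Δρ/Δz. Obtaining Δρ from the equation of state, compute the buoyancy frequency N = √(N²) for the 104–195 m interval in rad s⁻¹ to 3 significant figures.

0.0113 rad s⁻¹

ΔT = -2.4 K, ΔS = +1.00 psu (deep − shallow).
Δρ/ρ₀ = −αΔT + βΔS = 4.80 × 10⁻⁴ + 7.00 × 10⁻⁴ = 1.18 × 10⁻³, so Δρ ≈ 1.211 kg m⁻³.
N² = (g/ρ₀)·Δρ/Δz = g·(Δρ/ρ₀)/Δz = 9.81 × 1.18 × 10⁻³ / 91 = 1.2721 × 10⁻⁴ s⁻².
N = √(1.2721 × 10⁻⁴) = 0.011279 rad s⁻¹ ≈ 0.0113 rad s⁻¹.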